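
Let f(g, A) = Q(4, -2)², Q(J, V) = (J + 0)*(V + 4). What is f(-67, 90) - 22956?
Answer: -22892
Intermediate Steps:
Q(J, V) = J*(4 + V)
f(g, A) = 64 (f(g, A) = (4*(4 - 2))² = (4*2)² = 8² = 64)
f(-67, 90) - 22956 = 64 - 22956 = -22892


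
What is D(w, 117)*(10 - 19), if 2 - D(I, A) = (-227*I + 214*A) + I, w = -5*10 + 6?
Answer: 314820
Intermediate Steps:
w = -44 (w = -50 + 6 = -44)
D(I, A) = 2 - 214*A + 226*I (D(I, A) = 2 - ((-227*I + 214*A) + I) = 2 - (-226*I + 214*A) = 2 + (-214*A + 226*I) = 2 - 214*A + 226*I)
D(w, 117)*(10 - 19) = (2 - 214*117 + 226*(-44))*(10 - 19) = (2 - 25038 - 9944)*(-9) = -34980*(-9) = 314820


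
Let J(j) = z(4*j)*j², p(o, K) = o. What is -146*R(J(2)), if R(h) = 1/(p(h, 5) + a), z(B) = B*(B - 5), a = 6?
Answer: -73/51 ≈ -1.4314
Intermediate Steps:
z(B) = B*(-5 + B)
J(j) = 4*j³*(-5 + 4*j) (J(j) = ((4*j)*(-5 + 4*j))*j² = (4*j*(-5 + 4*j))*j² = 4*j³*(-5 + 4*j))
R(h) = 1/(6 + h) (R(h) = 1/(h + 6) = 1/(6 + h))
-146*R(J(2)) = -146/(6 + 2³*(-20 + 16*2)) = -146/(6 + 8*(-20 + 32)) = -146/(6 + 8*12) = -146/(6 + 96) = -146/102 = -146*1/102 = -73/51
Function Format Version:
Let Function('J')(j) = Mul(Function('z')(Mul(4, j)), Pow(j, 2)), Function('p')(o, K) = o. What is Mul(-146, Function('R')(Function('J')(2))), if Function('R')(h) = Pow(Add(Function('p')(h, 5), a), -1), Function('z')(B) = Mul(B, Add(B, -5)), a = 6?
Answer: Rational(-73, 51) ≈ -1.4314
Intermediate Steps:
Function('z')(B) = Mul(B, Add(-5, B))
Function('J')(j) = Mul(4, Pow(j, 3), Add(-5, Mul(4, j))) (Function('J')(j) = Mul(Mul(Mul(4, j), Add(-5, Mul(4, j))), Pow(j, 2)) = Mul(Mul(4, j, Add(-5, Mul(4, j))), Pow(j, 2)) = Mul(4, Pow(j, 3), Add(-5, Mul(4, j))))
Function('R')(h) = Pow(Add(6, h), -1) (Function('R')(h) = Pow(Add(h, 6), -1) = Pow(Add(6, h), -1))
Mul(-146, Function('R')(Function('J')(2))) = Mul(-146, Pow(Add(6, Mul(Pow(2, 3), Add(-20, Mul(16, 2)))), -1)) = Mul(-146, Pow(Add(6, Mul(8, Add(-20, 32))), -1)) = Mul(-146, Pow(Add(6, Mul(8, 12)), -1)) = Mul(-146, Pow(Add(6, 96), -1)) = Mul(-146, Pow(102, -1)) = Mul(-146, Rational(1, 102)) = Rational(-73, 51)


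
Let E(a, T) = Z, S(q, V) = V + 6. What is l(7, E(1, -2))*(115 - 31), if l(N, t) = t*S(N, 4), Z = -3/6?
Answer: -420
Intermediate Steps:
S(q, V) = 6 + V
Z = -½ (Z = -3*⅙ = -½ ≈ -0.50000)
E(a, T) = -½
l(N, t) = 10*t (l(N, t) = t*(6 + 4) = t*10 = 10*t)
l(7, E(1, -2))*(115 - 31) = (10*(-½))*(115 - 31) = -5*84 = -420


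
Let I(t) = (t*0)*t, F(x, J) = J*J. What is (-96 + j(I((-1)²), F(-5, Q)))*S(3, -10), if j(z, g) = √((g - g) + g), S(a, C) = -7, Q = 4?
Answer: 644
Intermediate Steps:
F(x, J) = J²
I(t) = 0 (I(t) = 0*t = 0)
j(z, g) = √g (j(z, g) = √(0 + g) = √g)
(-96 + j(I((-1)²), F(-5, Q)))*S(3, -10) = (-96 + √(4²))*(-7) = (-96 + √16)*(-7) = (-96 + 4)*(-7) = -92*(-7) = 644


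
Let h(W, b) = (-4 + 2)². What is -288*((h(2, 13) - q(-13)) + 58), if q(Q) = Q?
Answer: -21600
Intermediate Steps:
h(W, b) = 4 (h(W, b) = (-2)² = 4)
-288*((h(2, 13) - q(-13)) + 58) = -288*((4 - 1*(-13)) + 58) = -288*((4 + 13) + 58) = -288*(17 + 58) = -288*75 = -21600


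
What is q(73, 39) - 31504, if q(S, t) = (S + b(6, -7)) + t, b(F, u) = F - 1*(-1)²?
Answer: -31387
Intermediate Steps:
b(F, u) = -1 + F (b(F, u) = F - 1*1 = F - 1 = -1 + F)
q(S, t) = 5 + S + t (q(S, t) = (S + (-1 + 6)) + t = (S + 5) + t = (5 + S) + t = 5 + S + t)
q(73, 39) - 31504 = (5 + 73 + 39) - 31504 = 117 - 31504 = -31387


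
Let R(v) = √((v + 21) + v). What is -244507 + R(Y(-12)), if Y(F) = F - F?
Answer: -244507 + √21 ≈ -2.4450e+5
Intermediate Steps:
Y(F) = 0
R(v) = √(21 + 2*v) (R(v) = √((21 + v) + v) = √(21 + 2*v))
-244507 + R(Y(-12)) = -244507 + √(21 + 2*0) = -244507 + √(21 + 0) = -244507 + √21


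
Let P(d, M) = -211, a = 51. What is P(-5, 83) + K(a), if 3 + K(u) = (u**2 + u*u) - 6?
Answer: 4982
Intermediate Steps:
K(u) = -9 + 2*u**2 (K(u) = -3 + ((u**2 + u*u) - 6) = -3 + ((u**2 + u**2) - 6) = -3 + (2*u**2 - 6) = -3 + (-6 + 2*u**2) = -9 + 2*u**2)
P(-5, 83) + K(a) = -211 + (-9 + 2*51**2) = -211 + (-9 + 2*2601) = -211 + (-9 + 5202) = -211 + 5193 = 4982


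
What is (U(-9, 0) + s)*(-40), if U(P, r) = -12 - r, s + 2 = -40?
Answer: 2160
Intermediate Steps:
s = -42 (s = -2 - 40 = -42)
(U(-9, 0) + s)*(-40) = ((-12 - 1*0) - 42)*(-40) = ((-12 + 0) - 42)*(-40) = (-12 - 42)*(-40) = -54*(-40) = 2160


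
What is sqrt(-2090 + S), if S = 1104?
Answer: I*sqrt(986) ≈ 31.401*I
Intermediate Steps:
sqrt(-2090 + S) = sqrt(-2090 + 1104) = sqrt(-986) = I*sqrt(986)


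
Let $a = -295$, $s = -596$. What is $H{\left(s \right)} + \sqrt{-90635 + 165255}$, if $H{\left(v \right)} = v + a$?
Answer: $-891 + 2 \sqrt{18655} \approx -617.83$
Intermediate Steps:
$H{\left(v \right)} = -295 + v$ ($H{\left(v \right)} = v - 295 = -295 + v$)
$H{\left(s \right)} + \sqrt{-90635 + 165255} = \left(-295 - 596\right) + \sqrt{-90635 + 165255} = -891 + \sqrt{74620} = -891 + 2 \sqrt{18655}$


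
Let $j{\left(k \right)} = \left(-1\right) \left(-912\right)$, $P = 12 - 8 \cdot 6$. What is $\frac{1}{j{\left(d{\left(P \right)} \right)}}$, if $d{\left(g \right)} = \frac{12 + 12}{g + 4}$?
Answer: $\frac{1}{912} \approx 0.0010965$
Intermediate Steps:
$P = -36$ ($P = 12 - 48 = -36$)
$d{\left(g \right)} = \frac{24}{4 + g}$
$j{\left(k \right)} = 912$
$\frac{1}{j{\left(d{\left(P \right)} \right)}} = \frac{1}{912}$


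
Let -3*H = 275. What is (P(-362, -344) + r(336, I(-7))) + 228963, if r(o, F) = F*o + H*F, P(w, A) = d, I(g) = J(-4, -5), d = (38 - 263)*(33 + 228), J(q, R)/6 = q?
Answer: 164374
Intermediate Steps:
J(q, R) = 6*q
d = -58725 (d = -225*261 = -58725)
I(g) = -24 (I(g) = 6*(-4) = -24)
H = -275/3 (H = -⅓*275 = -275/3 ≈ -91.667)
P(w, A) = -58725
r(o, F) = -275*F/3 + F*o (r(o, F) = F*o - 275*F/3 = -275*F/3 + F*o)
(P(-362, -344) + r(336, I(-7))) + 228963 = (-58725 + (⅓)*(-24)*(-275 + 3*336)) + 228963 = (-58725 + (⅓)*(-24)*(-275 + 1008)) + 228963 = (-58725 + (⅓)*(-24)*733) + 228963 = (-58725 - 5864) + 228963 = -64589 + 228963 = 164374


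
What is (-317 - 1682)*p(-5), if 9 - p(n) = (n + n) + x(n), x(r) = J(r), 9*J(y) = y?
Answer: -351824/9 ≈ -39092.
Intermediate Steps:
J(y) = y/9
x(r) = r/9
p(n) = 9 - 19*n/9 (p(n) = 9 - ((n + n) + n/9) = 9 - (2*n + n/9) = 9 - 19*n/9)
(-317 - 1682)*p(-5) = (-317 - 1682)*(9 - 19/9*(-5)) = -1999*(9 + 95/9) = -1999*176/9 = -351824/9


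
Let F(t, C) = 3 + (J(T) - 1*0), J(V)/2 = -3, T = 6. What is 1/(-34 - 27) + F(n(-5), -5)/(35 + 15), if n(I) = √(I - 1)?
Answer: -233/3050 ≈ -0.076393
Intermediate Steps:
n(I) = √(-1 + I)
J(V) = -6 (J(V) = 2*(-3) = -6)
F(t, C) = -3 (F(t, C) = 3 + (-6 - 1*0) = 3 + (-6 + 0) = 3 - 6 = -3)
1/(-34 - 27) + F(n(-5), -5)/(35 + 15) = 1/(-34 - 27) - 3/(35 + 15) = 1/(-61) - 3/50 = -1/61 + (1/50)*(-3) = -1/61 - 3/50 = -233/3050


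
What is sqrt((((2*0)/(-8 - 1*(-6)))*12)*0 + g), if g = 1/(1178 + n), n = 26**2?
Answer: sqrt(206)/618 ≈ 0.023224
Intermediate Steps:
n = 676
g = 1/1854 (g = 1/(1178 + 676) = 1/1854 ≈ 0.00053937)
sqrt((((2*0)/(-8 - 1*(-6)))*12)*0 + g) = sqrt((((2*0)/(-8 - 1*(-6)))*12)*0 + 1/1854) = sqrt(((0/(-8 + 6))*12)*0 + 1/1854) = sqrt(((0/(-2))*12)*0 + 1/1854) = sqrt(((0*(-1/2))*12)*0 + 1/1854) = sqrt((0*12)*0 + 1/1854) = sqrt(0*0 + 1/1854) = sqrt(0 + 1/1854) = sqrt(1/1854) = sqrt(206)/618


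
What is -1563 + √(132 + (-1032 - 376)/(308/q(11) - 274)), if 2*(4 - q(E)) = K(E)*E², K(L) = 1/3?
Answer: -1563 + 2*√6908953513/14213 ≈ -1551.3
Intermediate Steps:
K(L) = ⅓
q(E) = 4 - E²/6
-1563 + √(132 + (-1032 - 376)/(308/q(11) - 274)) = -1563 + √(132 + (-1032 - 376)/(308/(4 - ⅙*11²) - 274)) = -1563 + √(132 - 1408/(308/(4 - ⅙*121) - 274)) = -1563 + √(132 - 1408/(308/(4 - 121/6) - 274)) = -1563 + √(132 - 1408/(308/(-97/6) - 274)) = -1563 + √(132 - 1408/(308*(-6/97) - 274)) = -1563 + √(132 - 1408/(-1848/97 - 274)) = -1563 + √(132 - 1408/(-28426/97)) = -1563 + √(132 - 1408*(-97/28426)) = -1563 + √(132 + 68288/14213) = -1563 + √(1944404/14213) = -1563 + 2*√6908953513/14213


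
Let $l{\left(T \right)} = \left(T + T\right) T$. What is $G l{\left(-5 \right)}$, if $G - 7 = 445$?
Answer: $22600$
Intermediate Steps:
$l{\left(T \right)} = 2 T^{2}$ ($l{\left(T \right)} = 2 T T = 2 T^{2}$)
$G = 452$ ($G = 7 + 445 = 452$)
$G l{\left(-5 \right)} = 452 \cdot 2 \left(-5\right)^{2} = 452 \cdot 2 \cdot 25 = 452 \cdot 50 = 22600$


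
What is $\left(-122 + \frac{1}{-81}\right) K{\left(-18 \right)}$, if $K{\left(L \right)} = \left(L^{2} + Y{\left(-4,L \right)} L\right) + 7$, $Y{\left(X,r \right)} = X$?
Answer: $- \frac{3982849}{81} \approx -49171.0$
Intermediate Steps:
$K{\left(L \right)} = 7 + L^{2} - 4 L$ ($K{\left(L \right)} = \left(L^{2} - 4 L\right) + 7 = 7 + L^{2} - 4 L$)
$\left(-122 + \frac{1}{-81}\right) K{\left(-18 \right)} = \left(-122 + \frac{1}{-81}\right) \left(7 + \left(-18\right)^{2} - -72\right) = \left(-122 - \frac{1}{81}\right) \left(7 + 324 + 72\right) = \left(- \frac{9883}{81}\right) 403 = - \frac{3982849}{81}$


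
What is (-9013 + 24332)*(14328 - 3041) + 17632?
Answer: 172923185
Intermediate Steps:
(-9013 + 24332)*(14328 - 3041) + 17632 = 15319*11287 + 17632 = 172905553 + 17632 = 172923185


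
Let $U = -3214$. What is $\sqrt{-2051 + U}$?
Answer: $9 i \sqrt{65} \approx 72.56 i$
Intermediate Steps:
$\sqrt{-2051 + U} = \sqrt{-2051 - 3214} = \sqrt{-5265} = 9 i \sqrt{65}$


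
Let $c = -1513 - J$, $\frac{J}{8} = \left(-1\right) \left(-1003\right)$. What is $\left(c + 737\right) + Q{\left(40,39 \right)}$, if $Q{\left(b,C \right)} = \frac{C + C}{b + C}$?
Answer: $- \frac{695122}{79} \approx -8799.0$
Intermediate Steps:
$J = 8024$ ($J = 8 \left(\left(-1\right) \left(-1003\right)\right) = 8 \cdot 1003 = 8024$)
$c = -9537$ ($c = -1513 - 8024 = -9537$)
$Q{\left(b,C \right)} = \frac{2 C}{C + b}$
$\left(c + 737\right) + Q{\left(40,39 \right)} = \left(-9537 + 737\right) + 2 \cdot 39 \frac{1}{39 + 40} = -8800 + 2 \cdot 39 \cdot \frac{1}{79} = -8800 + \frac{78}{79} = - \frac{695122}{79}$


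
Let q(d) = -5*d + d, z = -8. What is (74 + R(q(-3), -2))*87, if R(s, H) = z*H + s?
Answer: 8874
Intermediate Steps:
q(d) = -4*d
R(s, H) = s - 8*H (R(s, H) = -8*H + s = s - 8*H)
(74 + R(q(-3), -2))*87 = (74 + (-4*(-3) - 8*(-2)))*87 = (74 + (12 + 16))*87 = (74 + 28)*87 = 102*87 = 8874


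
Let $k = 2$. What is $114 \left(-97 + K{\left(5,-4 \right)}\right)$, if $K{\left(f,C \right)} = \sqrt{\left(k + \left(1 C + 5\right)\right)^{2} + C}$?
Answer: $-11058 + 114 \sqrt{5} \approx -10803.0$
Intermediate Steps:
$K{\left(f,C \right)} = \sqrt{C + \left(7 + C\right)^{2}}$ ($K{\left(f,C \right)} = \sqrt{\left(2 + \left(1 C + 5\right)\right)^{2} + C} = \sqrt{\left(2 + \left(C + 5\right)\right)^{2} + C} = \sqrt{\left(2 + \left(5 + C\right)\right)^{2} + C} = \sqrt{\left(7 + C\right)^{2} + C} = \sqrt{C + \left(7 + C\right)^{2}}$)
$114 \left(-97 + K{\left(5,-4 \right)}\right) = 114 \left(-97 + \sqrt{-4 + \left(7 - 4\right)^{2}}\right) = 114 \left(-97 + \sqrt{-4 + 3^{2}}\right) = 114 \left(-97 + \sqrt{-4 + 9}\right) = 114 \left(-97 + \sqrt{5}\right) = -11058 + 114 \sqrt{5}$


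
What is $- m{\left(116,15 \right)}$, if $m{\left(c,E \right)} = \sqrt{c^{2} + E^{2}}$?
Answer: $- \sqrt{13681} \approx -116.97$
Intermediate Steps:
$m{\left(c,E \right)} = \sqrt{E^{2} + c^{2}}$
$- m{\left(116,15 \right)} = - \sqrt{15^{2} + 116^{2}} = - \sqrt{225 + 13456} = - \sqrt{13681}$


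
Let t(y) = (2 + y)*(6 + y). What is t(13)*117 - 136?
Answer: 33209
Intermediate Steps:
t(13)*117 - 136 = (12 + 13**2 + 8*13)*117 - 136 = (12 + 169 + 104)*117 - 136 = 285*117 - 136 = 33345 - 136 = 33209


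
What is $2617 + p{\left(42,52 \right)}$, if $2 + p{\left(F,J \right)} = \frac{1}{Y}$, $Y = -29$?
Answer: $\frac{75834}{29} \approx 2615.0$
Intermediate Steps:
$p{\left(F,J \right)} = - \frac{59}{29}$ ($p{\left(F,J \right)} = -2 + \frac{1}{-29} = -2 - \frac{1}{29} = - \frac{59}{29}$)
$2617 + p{\left(42,52 \right)} = 2617 - \frac{59}{29} = \frac{75834}{29}$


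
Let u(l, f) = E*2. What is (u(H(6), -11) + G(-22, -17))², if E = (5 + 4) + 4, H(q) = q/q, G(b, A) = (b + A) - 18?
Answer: 961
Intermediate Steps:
G(b, A) = -18 + A + b (G(b, A) = (A + b) - 18 = -18 + A + b)
H(q) = 1
E = 13 (E = 9 + 4 = 13)
u(l, f) = 26 (u(l, f) = 13*2 = 26)
(u(H(6), -11) + G(-22, -17))² = (26 + (-18 - 17 - 22))² = (26 - 57)² = (-31)² = 961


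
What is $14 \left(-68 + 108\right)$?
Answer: $560$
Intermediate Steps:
$14 \left(-68 + 108\right) = 14 \cdot 40 = 560$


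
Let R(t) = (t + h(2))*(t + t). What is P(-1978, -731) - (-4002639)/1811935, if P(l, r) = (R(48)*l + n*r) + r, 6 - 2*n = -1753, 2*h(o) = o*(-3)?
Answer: -33298303808007/3623870 ≈ -9.1886e+6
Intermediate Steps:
h(o) = -3*o/2 (h(o) = (o*(-3))/2 = (-3*o)/2 = -3*o/2)
n = 1759/2 (n = 3 - ½*(-1753) = 3 + 1753/2 = 1759/2 ≈ 879.50)
R(t) = 2*t*(-3 + t) (R(t) = (t - 3/2*2)*(t + t) = (t - 3)*(2*t) = (-3 + t)*(2*t) = 2*t*(-3 + t))
P(l, r) = 4320*l + 1761*r/2 (P(l, r) = ((2*48*(-3 + 48))*l + 1759*r/2) + r = ((2*48*45)*l + 1759*r/2) + r = (4320*l + 1759*r/2) + r = 4320*l + 1761*r/2)
P(-1978, -731) - (-4002639)/1811935 = (4320*(-1978) + (1761/2)*(-731)) - (-4002639)/1811935 = (-8544960 - 1287291/2) - (-4002639)/1811935 = -18377211/2 - 1*(-4002639/1811935) = -18377211/2 + 4002639/1811935 = -33298303808007/3623870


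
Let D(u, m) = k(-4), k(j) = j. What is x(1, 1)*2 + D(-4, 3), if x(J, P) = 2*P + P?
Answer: 2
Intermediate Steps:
x(J, P) = 3*P
D(u, m) = -4
x(1, 1)*2 + D(-4, 3) = (3*1)*2 - 4 = 3*2 - 4 = 6 - 4 = 2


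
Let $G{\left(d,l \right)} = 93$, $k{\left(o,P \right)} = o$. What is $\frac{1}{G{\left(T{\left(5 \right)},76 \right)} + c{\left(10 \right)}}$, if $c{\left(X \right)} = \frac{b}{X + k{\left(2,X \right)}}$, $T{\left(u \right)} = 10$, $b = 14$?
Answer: $\frac{6}{565} \approx 0.010619$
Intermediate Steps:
$c{\left(X \right)} = \frac{14}{2 + X}$ ($c{\left(X \right)} = \frac{14}{X + 2} = \frac{14}{2 + X}$)
$\frac{1}{G{\left(T{\left(5 \right)},76 \right)} + c{\left(10 \right)}} = \frac{1}{93 + \frac{14}{2 + 10}} = \frac{1}{93 + \frac{14}{12}} = \frac{1}{93 + 14 \cdot \frac{1}{12}} = \frac{1}{93 + \frac{7}{6}} = \frac{1}{\frac{565}{6}} = \frac{6}{565}$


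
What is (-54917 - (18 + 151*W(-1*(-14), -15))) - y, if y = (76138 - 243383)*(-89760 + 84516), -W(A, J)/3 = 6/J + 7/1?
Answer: -4385423626/5 ≈ -8.7708e+8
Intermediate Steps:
W(A, J) = -21 - 18/J (W(A, J) = -3*(6/J + 7/1) = -3*(6/J + 7*1) = -3*(6/J + 7) = -3*(7 + 6/J) = -21 - 18/J)
y = 877032780 (y = -167245*(-5244) = 877032780)
(-54917 - (18 + 151*W(-1*(-14), -15))) - y = (-54917 - (18 + 151*(-21 - 18/(-15)))) - 1*877032780 = (-54917 - (18 + 151*(-21 - 18*(-1/15)))) - 877032780 = (-54917 - (18 + 151*(-21 + 6/5))) - 877032780 = (-54917 - (18 + 151*(-99/5))) - 877032780 = (-54917 - (18 - 14949/5)) - 877032780 = (-54917 - 1*(-14859/5)) - 877032780 = (-54917 + 14859/5) - 877032780 = -259726/5 - 877032780 = -4385423626/5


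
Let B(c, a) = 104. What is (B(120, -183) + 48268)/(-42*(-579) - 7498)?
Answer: 417/145 ≈ 2.8759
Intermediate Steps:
(B(120, -183) + 48268)/(-42*(-579) - 7498) = (104 + 48268)/(-42*(-579) - 7498) = 48372/(24318 - 7498) = 48372/16820 = 48372*(1/16820) = 417/145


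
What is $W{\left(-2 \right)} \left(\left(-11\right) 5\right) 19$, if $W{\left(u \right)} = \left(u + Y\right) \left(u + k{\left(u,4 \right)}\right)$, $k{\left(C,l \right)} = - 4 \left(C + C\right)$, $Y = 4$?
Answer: $-29260$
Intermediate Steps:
$k{\left(C,l \right)} = - 8 C$ ($k{\left(C,l \right)} = - 4 \cdot 2 C = - 8 C$)
$W{\left(u \right)} = - 7 u \left(4 + u\right)$ ($W{\left(u \right)} = \left(u + 4\right) \left(u - 8 u\right) = \left(4 + u\right) \left(- 7 u\right) = - 7 u \left(4 + u\right)$)
$W{\left(-2 \right)} \left(\left(-11\right) 5\right) 19 = 7 \left(-2\right) \left(-4 - -2\right) \left(\left(-11\right) 5\right) 19 = 7 \left(-2\right) \left(-4 + 2\right) \left(-55\right) 19 = 7 \left(-2\right) \left(-2\right) \left(-55\right) 19 = 28 \left(-55\right) 19 = \left(-1540\right) 19 = -29260$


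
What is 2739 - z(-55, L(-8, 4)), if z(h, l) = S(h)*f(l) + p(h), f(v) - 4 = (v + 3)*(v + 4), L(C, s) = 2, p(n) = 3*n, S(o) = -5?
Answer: 3074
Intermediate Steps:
f(v) = 4 + (3 + v)*(4 + v) (f(v) = 4 + (v + 3)*(v + 4) = 4 + (3 + v)*(4 + v))
z(h, l) = -80 - 35*l - 5*l² + 3*h (z(h, l) = -5*(16 + l² + 7*l) + 3*h = (-80 - 35*l - 5*l²) + 3*h = -80 - 35*l - 5*l² + 3*h)
2739 - z(-55, L(-8, 4)) = 2739 - (-80 - 35*2 - 5*2² + 3*(-55)) = 2739 - (-80 - 70 - 5*4 - 165) = 2739 - (-80 - 70 - 20 - 165) = 2739 - 1*(-335) = 2739 + 335 = 3074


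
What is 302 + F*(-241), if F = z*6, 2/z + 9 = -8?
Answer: 8026/17 ≈ 472.12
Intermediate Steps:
z = -2/17 (z = 2/(-9 - 8) = 2/(-17) = 2*(-1/17) = -2/17 ≈ -0.11765)
F = -12/17 (F = -2/17*6 = -12/17 ≈ -0.70588)
302 + F*(-241) = 302 - 12/17*(-241) = 302 + 2892/17 = 8026/17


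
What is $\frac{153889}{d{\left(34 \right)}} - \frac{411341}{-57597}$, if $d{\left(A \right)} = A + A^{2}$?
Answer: $\frac{9353040523}{68540430} \approx 136.46$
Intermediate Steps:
$\frac{153889}{d{\left(34 \right)}} - \frac{411341}{-57597} = \frac{153889}{34 \left(1 + 34\right)} - \frac{411341}{-57597} = \frac{153889}{34 \cdot 35} - - \frac{411341}{57597} = \frac{153889}{1190} + \frac{411341}{57597} = \frac{9353040523}{68540430}$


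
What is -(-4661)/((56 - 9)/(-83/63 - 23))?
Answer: -7140652/2961 ≈ -2411.6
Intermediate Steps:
-(-4661)/((56 - 9)/(-83/63 - 23)) = -(-4661)/(47/(-83*1/63 - 23)) = -(-4661)/(47/(-83/63 - 23)) = -(-4661)/(47/(-1532/63)) = -(-4661)/(47*(-63/1532)) = -(-4661)/(-2961/1532) = -(-4661)*(-1532)/2961 = -59*121028/2961 = -7140652/2961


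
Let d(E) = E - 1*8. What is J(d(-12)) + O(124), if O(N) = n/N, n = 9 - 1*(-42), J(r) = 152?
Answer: 18899/124 ≈ 152.41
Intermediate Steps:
d(E) = -8 + E (d(E) = E - 8 = -8 + E)
n = 51 (n = 9 + 42 = 51)
O(N) = 51/N
J(d(-12)) + O(124) = 152 + 51/124 = 18899/124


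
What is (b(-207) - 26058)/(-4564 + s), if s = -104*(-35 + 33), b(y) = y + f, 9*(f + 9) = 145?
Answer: 236321/39204 ≈ 6.0280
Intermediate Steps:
f = 64/9 (f = -9 + (⅑)*145 = -9 + 145/9 = 64/9 ≈ 7.1111)
b(y) = 64/9 + y (b(y) = y + 64/9 = 64/9 + y)
s = 208 (s = -104*(-2) = 208)
(b(-207) - 26058)/(-4564 + s) = ((64/9 - 207) - 26058)/(-4564 + 208) = (-1799/9 - 26058)/(-4356) = -236321/9*(-1/4356) = 236321/39204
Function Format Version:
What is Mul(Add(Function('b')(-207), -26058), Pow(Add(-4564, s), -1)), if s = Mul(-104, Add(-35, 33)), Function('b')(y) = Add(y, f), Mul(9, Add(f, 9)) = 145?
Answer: Rational(236321, 39204) ≈ 6.0280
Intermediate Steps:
f = Rational(64, 9) (f = Add(-9, Mul(Rational(1, 9), 145)) = Add(-9, Rational(145, 9)) = Rational(64, 9) ≈ 7.1111)
Function('b')(y) = Add(Rational(64, 9), y) (Function('b')(y) = Add(y, Rational(64, 9)) = Add(Rational(64, 9), y))
s = 208 (s = Mul(-104, -2) = 208)
Mul(Add(Function('b')(-207), -26058), Pow(Add(-4564, s), -1)) = Mul(Add(Add(Rational(64, 9), -207), -26058), Pow(Add(-4564, 208), -1)) = Mul(Add(Rational(-1799, 9), -26058), Pow(-4356, -1)) = Mul(Rational(-236321, 9), Rational(-1, 4356)) = Rational(236321, 39204)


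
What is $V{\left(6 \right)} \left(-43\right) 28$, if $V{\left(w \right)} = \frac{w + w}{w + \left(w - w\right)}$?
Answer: $-2408$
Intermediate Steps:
$V{\left(w \right)} = 2$ ($V{\left(w \right)} = \frac{2 w}{w + 0} = \frac{2 w}{w} = 2$)
$V{\left(6 \right)} \left(-43\right) 28 = 2 \left(-43\right) 28 = \left(-86\right) 28 = -2408$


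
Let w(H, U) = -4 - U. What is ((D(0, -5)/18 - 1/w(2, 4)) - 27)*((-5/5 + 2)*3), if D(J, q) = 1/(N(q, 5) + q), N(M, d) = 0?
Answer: -9679/120 ≈ -80.658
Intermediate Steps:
D(J, q) = 1/q (D(J, q) = 1/(0 + q) = 1/q)
((D(0, -5)/18 - 1/w(2, 4)) - 27)*((-5/5 + 2)*3) = ((1/(-5*18) - 1/(-4 - 1*4)) - 27)*((-5/5 + 2)*3) = ((-1/5*1/18 - 1/(-4 - 4)) - 27)*((-5*1/5 + 2)*3) = ((-1/90 - 1/(-8)) - 27)*((-1 + 2)*3) = ((-1/90 - 1*(-1/8)) - 27)*(1*3) = ((-1/90 + 1/8) - 27)*3 = (41/360 - 27)*3 = -9679/360*3 = -9679/120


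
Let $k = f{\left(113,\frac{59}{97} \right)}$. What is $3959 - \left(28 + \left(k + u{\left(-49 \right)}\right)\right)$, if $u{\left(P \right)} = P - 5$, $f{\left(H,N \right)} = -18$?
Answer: $4003$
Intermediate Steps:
$k = -18$
$u{\left(P \right)} = -5 + P$
$3959 - \left(28 + \left(k + u{\left(-49 \right)}\right)\right) = 3959 - \left(28 - 72\right) = 3959 - -44 = 3959 + 44 = 4003$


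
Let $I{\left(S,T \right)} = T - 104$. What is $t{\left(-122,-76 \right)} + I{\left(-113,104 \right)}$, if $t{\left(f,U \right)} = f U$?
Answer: $9272$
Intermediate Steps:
$I{\left(S,T \right)} = -104 + T$ ($I{\left(S,T \right)} = T - 104 = -104 + T$)
$t{\left(f,U \right)} = U f$
$t{\left(-122,-76 \right)} + I{\left(-113,104 \right)} = \left(-76\right) \left(-122\right) + \left(-104 + 104\right) = 9272 + 0 = 9272$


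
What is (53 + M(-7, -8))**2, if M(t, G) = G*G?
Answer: 13689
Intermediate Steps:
M(t, G) = G**2
(53 + M(-7, -8))**2 = (53 + (-8)**2)**2 = (53 + 64)**2 = 117**2 = 13689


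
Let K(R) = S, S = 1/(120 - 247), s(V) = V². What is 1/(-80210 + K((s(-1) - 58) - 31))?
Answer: -127/10186671 ≈ -1.2467e-5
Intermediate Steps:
S = -1/127 (S = 1/(-127) = -1/127 ≈ -0.0078740)
K(R) = -1/127
1/(-80210 + K((s(-1) - 58) - 31)) = 1/(-80210 - 1/127) = 1/(-10186671/127) = -127/10186671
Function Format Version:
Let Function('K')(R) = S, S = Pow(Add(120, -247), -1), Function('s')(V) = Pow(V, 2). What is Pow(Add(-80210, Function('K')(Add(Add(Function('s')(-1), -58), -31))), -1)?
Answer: Rational(-127, 10186671) ≈ -1.2467e-5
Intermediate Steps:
S = Rational(-1, 127) (S = Pow(-127, -1) = Rational(-1, 127) ≈ -0.0078740)
Function('K')(R) = Rational(-1, 127)
Pow(Add(-80210, Function('K')(Add(Add(Function('s')(-1), -58), -31))), -1) = Pow(Add(-80210, Rational(-1, 127)), -1) = Pow(Rational(-10186671, 127), -1) = Rational(-127, 10186671)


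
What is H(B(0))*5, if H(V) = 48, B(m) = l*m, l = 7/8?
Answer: 240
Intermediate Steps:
l = 7/8 (l = 7*(⅛) = 7/8 ≈ 0.87500)
B(m) = 7*m/8
H(B(0))*5 = 48*5 = 240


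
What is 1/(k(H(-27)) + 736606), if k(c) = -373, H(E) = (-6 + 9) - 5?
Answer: 1/736233 ≈ 1.3583e-6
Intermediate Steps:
H(E) = -2 (H(E) = 3 - 5 = -2)
1/(k(H(-27)) + 736606) = 1/(-373 + 736606) = 1/736233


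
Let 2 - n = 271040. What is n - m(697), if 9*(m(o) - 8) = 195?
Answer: -813203/3 ≈ -2.7107e+5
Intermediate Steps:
n = -271038 (n = 2 - 1*271040 = 2 - 271040 = -271038)
m(o) = 89/3 (m(o) = 8 + (⅑)*195 = 8 + 65/3 = 89/3)
n - m(697) = -271038 - 1*89/3 = -271038 - 89/3 = -813203/3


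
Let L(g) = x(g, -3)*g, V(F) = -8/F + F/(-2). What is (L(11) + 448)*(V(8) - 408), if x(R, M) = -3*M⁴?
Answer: 918925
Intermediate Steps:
V(F) = -8/F - F/2 (V(F) = -8/F + F*(-½) = -8/F - F/2)
L(g) = -243*g (L(g) = (-3*(-3)⁴)*g = (-3*81)*g = -243*g)
(L(11) + 448)*(V(8) - 408) = (-243*11 + 448)*((-8/8 - ½*8) - 408) = (-2673 + 448)*((-8*⅛ - 4) - 408) = -2225*((-1 - 4) - 408) = -2225*(-5 - 408) = -2225*(-413) = 918925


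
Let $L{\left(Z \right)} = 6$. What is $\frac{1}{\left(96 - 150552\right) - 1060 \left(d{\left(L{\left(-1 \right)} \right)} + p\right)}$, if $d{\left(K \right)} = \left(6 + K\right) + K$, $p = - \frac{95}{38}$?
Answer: $- \frac{1}{166886} \approx -5.9921 \cdot 10^{-6}$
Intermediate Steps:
$p = - \frac{5}{2}$ ($p = \left(-95\right) \frac{1}{38} = - \frac{5}{2} \approx -2.5$)
$d{\left(K \right)} = 6 + 2 K$
$\frac{1}{\left(96 - 150552\right) - 1060 \left(d{\left(L{\left(-1 \right)} \right)} + p\right)} = \frac{1}{\left(96 - 150552\right) - 1060 \left(\left(6 + 2 \cdot 6\right) - \frac{5}{2}\right)} = \frac{1}{\left(96 - 150552\right) - 1060 \left(\left(6 + 12\right) - \frac{5}{2}\right)} = \frac{1}{-150456 - 1060 \left(18 - \frac{5}{2}\right)} = \frac{1}{-150456 - 16430} = \frac{1}{-166886} = - \frac{1}{166886}$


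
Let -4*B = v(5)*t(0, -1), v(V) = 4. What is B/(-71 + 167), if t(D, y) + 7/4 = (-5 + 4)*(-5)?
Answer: -13/384 ≈ -0.033854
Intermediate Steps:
t(D, y) = 13/4 (t(D, y) = -7/4 + (-5 + 4)*(-5) = -7/4 - 1*(-5) = -7/4 + 5 = 13/4)
B = -13/4 ≈ -3.2500
B/(-71 + 167) = -13/4/(-71 + 167) = -13/4/96 = (1/96)*(-13/4) = -13/384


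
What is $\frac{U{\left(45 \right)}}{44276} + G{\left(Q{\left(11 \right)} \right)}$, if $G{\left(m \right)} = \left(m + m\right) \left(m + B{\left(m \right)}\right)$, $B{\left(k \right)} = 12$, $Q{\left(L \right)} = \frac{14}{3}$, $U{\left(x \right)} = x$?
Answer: $\frac{61986805}{398484} \approx 155.56$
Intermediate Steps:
$Q{\left(L \right)} = \frac{14}{3}$ ($Q{\left(L \right)} = 14 \cdot \frac{1}{3} = \frac{14}{3}$)
$G{\left(m \right)} = 2 m \left(12 + m\right)$ ($G{\left(m \right)} = \left(m + m\right) \left(m + 12\right) = 2 m \left(12 + m\right)$)
$\frac{U{\left(45 \right)}}{44276} + G{\left(Q{\left(11 \right)} \right)} = \frac{45}{44276} + 2 \cdot \frac{14}{3} \left(12 + \frac{14}{3}\right) = 45 \cdot \frac{1}{44276} + 2 \cdot \frac{14}{3} \cdot \frac{50}{3} = \frac{45}{44276} + \frac{1400}{9} = \frac{61986805}{398484}$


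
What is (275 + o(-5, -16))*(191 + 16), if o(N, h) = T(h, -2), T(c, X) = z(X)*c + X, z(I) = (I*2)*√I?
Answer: 56511 + 13248*I*√2 ≈ 56511.0 + 18736.0*I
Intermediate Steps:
z(I) = 2*I^(3/2) (z(I) = (2*I)*√I = 2*I^(3/2))
T(c, X) = X + 2*c*X^(3/2) (T(c, X) = (2*X^(3/2))*c + X = 2*c*X^(3/2) + X = X + 2*c*X^(3/2))
o(N, h) = -2 - 4*I*h*√2 (o(N, h) = -2 + 2*h*(-2)^(3/2) = -2 + 2*h*(-2*I*√2) = -2 - 4*I*h*√2)
(275 + o(-5, -16))*(191 + 16) = (275 + (-2 - 4*I*(-16)*√2))*(191 + 16) = (275 + (-2 + 64*I*√2))*207 = (273 + 64*I*√2)*207 = 56511 + 13248*I*√2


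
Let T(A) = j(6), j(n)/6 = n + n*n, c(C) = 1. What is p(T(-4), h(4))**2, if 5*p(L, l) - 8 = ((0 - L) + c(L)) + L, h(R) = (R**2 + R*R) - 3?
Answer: 81/25 ≈ 3.2400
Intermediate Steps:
h(R) = -3 + 2*R**2 (h(R) = (R**2 + R**2) - 3 = 2*R**2 - 3 = -3 + 2*R**2)
j(n) = 6*n + 6*n**2 (j(n) = 6*(n + n*n) = 6*(n + n**2) = 6*n + 6*n**2)
T(A) = 252 (T(A) = 6*6*(1 + 6) = 6*6*7 = 252)
p(L, l) = 9/5 (p(L, l) = 8/5 + (((0 - L) + 1) + L)/5 = 8/5 + ((-L + 1) + L)/5 = 8/5 + ((1 - L) + L)/5 = 8/5 + (1/5)*1 = 8/5 + 1/5 = 9/5)
p(T(-4), h(4))**2 = (9/5)**2 = 81/25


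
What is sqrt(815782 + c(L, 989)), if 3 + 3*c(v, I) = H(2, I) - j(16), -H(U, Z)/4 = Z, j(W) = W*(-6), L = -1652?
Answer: 7*sqrt(149601)/3 ≈ 902.49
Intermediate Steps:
j(W) = -6*W
H(U, Z) = -4*Z
c(v, I) = 31 - 4*I/3 (c(v, I) = -1 + (-4*I - (-6)*16)/3 = -1 + (-4*I - 1*(-96))/3 = -1 + (-4*I + 96)/3 = -1 + (96 - 4*I)/3 = -1 + (32 - 4*I/3) = 31 - 4*I/3)
sqrt(815782 + c(L, 989)) = sqrt(815782 + (31 - 4/3*989)) = sqrt(815782 + (31 - 3956/3)) = sqrt(815782 - 3863/3) = sqrt(2443483/3) = 7*sqrt(149601)/3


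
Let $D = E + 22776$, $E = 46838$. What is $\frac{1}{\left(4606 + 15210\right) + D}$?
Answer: $\frac{1}{89430} \approx 1.1182 \cdot 10^{-5}$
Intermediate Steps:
$D = 69614$ ($D = 46838 + 22776 = 69614$)
$\frac{1}{\left(4606 + 15210\right) + D} = \frac{1}{\left(4606 + 15210\right) + 69614} = \frac{1}{19816 + 69614} = \frac{1}{89430}$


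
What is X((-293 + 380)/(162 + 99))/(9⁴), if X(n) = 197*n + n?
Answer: 22/2187 ≈ 0.010059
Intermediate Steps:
X(n) = 198*n
X((-293 + 380)/(162 + 99))/(9⁴) = (198*((-293 + 380)/(162 + 99)))/(9⁴) = (198*(87/261))/6561 = (198*(87*(1/261)))*(1/6561) = (198*(⅓))*(1/6561) = 66*(1/6561) = 22/2187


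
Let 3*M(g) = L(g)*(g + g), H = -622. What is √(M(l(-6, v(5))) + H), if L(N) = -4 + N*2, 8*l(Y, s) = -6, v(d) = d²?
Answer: I*√2477/2 ≈ 24.885*I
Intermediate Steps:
l(Y, s) = -¾ (l(Y, s) = (⅛)*(-6) = -¾)
L(N) = -4 + 2*N
M(g) = 2*g*(-4 + 2*g)/3 (M(g) = ((-4 + 2*g)*(g + g))/3 = ((-4 + 2*g)*(2*g))/3 = (2*g*(-4 + 2*g))/3 = 2*g*(-4 + 2*g)/3)
√(M(l(-6, v(5))) + H) = √((4/3)*(-¾)*(-2 - ¾) - 622) = √((4/3)*(-¾)*(-11/4) - 622) = √(11/4 - 622) = √(-2477/4) = I*√2477/2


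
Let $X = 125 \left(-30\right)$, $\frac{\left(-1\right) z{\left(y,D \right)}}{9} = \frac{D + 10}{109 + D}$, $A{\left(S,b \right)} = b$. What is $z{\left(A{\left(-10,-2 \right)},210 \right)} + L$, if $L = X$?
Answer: $- \frac{108930}{29} \approx -3756.2$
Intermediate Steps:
$z{\left(y,D \right)} = - \frac{9 \left(10 + D\right)}{109 + D}$ ($z{\left(y,D \right)} = - 9 \frac{D + 10}{109 + D} = - 9 \frac{10 + D}{109 + D} = - \frac{9 \left(10 + D\right)}{109 + D}$)
$X = -3750$
$L = -3750$
$z{\left(A{\left(-10,-2 \right)},210 \right)} + L = \frac{9 \left(-10 - 210\right)}{109 + 210} - 3750 = \frac{9 \left(-10 - 210\right)}{319} - 3750 = 9 \cdot \frac{1}{319} \left(-220\right) - 3750 = - \frac{180}{29} - 3750 = - \frac{108930}{29}$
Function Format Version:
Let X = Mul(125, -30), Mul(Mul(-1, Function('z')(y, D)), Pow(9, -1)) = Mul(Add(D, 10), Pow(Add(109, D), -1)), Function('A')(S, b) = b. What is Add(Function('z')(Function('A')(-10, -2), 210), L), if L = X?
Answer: Rational(-108930, 29) ≈ -3756.2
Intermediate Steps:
Function('z')(y, D) = Mul(-9, Pow(Add(109, D), -1), Add(10, D)) (Function('z')(y, D) = Mul(-9, Mul(Add(D, 10), Pow(Add(109, D), -1))) = Mul(-9, Mul(Add(10, D), Pow(Add(109, D), -1))) = Mul(-9, Mul(Pow(Add(109, D), -1), Add(10, D))) = Mul(-9, Pow(Add(109, D), -1), Add(10, D)))
X = -3750
L = -3750
Add(Function('z')(Function('A')(-10, -2), 210), L) = Add(Mul(9, Pow(Add(109, 210), -1), Add(-10, Mul(-1, 210))), -3750) = Add(Mul(9, Pow(319, -1), Add(-10, -210)), -3750) = Add(Mul(9, Rational(1, 319), -220), -3750) = Add(Rational(-180, 29), -3750) = Rational(-108930, 29)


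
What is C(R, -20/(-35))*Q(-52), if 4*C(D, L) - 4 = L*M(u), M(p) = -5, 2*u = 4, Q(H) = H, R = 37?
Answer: -104/7 ≈ -14.857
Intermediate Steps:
u = 2 (u = (½)*4 = 2)
C(D, L) = 1 - 5*L/4 (C(D, L) = 1 + (L*(-5))/4 = 1 + (-5*L)/4 = 1 - 5*L/4)
C(R, -20/(-35))*Q(-52) = (1 - (-25)/(-35))*(-52) = (1 - (-25)*(-1)/35)*(-52) = (1 - 5/4*4/7)*(-52) = (1 - 5/7)*(-52) = (2/7)*(-52) = -104/7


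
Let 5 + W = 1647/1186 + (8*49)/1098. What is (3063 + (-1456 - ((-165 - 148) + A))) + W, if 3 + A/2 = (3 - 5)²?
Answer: 1246717741/651114 ≈ 1914.7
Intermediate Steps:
A = 2 (A = -6 + 2*(3 - 5)² = -6 + 2*(-2)² = -6 + 2*4 = -6 + 8 = 2)
W = -2118911/651114 (W = -5 + (1647/1186 + (8*49)/1098) = -5 + (1647*(1/1186) + 392*(1/1098)) = -5 + (1647/1186 + 196/549) = -5 + 1136659/651114 = -2118911/651114 ≈ -3.2543)
(3063 + (-1456 - ((-165 - 148) + A))) + W = (3063 + (-1456 - ((-165 - 148) + 2))) - 2118911/651114 = (3063 + (-1456 - (-313 + 2))) - 2118911/651114 = (3063 + (-1456 - 1*(-311))) - 2118911/651114 = (3063 + (-1456 + 311)) - 2118911/651114 = (3063 - 1145) - 2118911/651114 = 1918 - 2118911/651114 = 1246717741/651114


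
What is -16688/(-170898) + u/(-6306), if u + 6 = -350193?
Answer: 1427465315/25659114 ≈ 55.632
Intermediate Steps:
u = -350199 (u = -6 - 350193 = -350199)
-16688/(-170898) + u/(-6306) = -16688/(-170898) - 350199/(-6306) = -16688*(-1/170898) - 350199*(-1/6306) = 1192/12207 + 116733/2102 = 1427465315/25659114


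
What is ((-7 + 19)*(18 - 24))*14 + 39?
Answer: -969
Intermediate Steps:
((-7 + 19)*(18 - 24))*14 + 39 = (12*(-6))*14 + 39 = -72*14 + 39 = -1008 + 39 = -969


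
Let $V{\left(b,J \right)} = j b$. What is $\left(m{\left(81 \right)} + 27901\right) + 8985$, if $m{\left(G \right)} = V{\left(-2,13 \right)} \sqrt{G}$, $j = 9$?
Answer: $36724$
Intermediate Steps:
$V{\left(b,J \right)} = 9 b$
$m{\left(G \right)} = - 18 \sqrt{G}$ ($m{\left(G \right)} = 9 \left(-2\right) \sqrt{G} = - 18 \sqrt{G}$)
$\left(m{\left(81 \right)} + 27901\right) + 8985 = \left(- 18 \sqrt{81} + 27901\right) + 8985 = \left(\left(-18\right) 9 + 27901\right) + 8985 = \left(-162 + 27901\right) + 8985 = 27739 + 8985 = 36724$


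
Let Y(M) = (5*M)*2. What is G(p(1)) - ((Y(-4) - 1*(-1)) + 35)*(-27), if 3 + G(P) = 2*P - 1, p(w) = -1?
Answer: -114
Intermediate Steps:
Y(M) = 10*M
G(P) = -4 + 2*P (G(P) = -3 + (2*P - 1) = -3 + (-1 + 2*P) = -4 + 2*P)
G(p(1)) - ((Y(-4) - 1*(-1)) + 35)*(-27) = (-4 + 2*(-1)) - ((10*(-4) - 1*(-1)) + 35)*(-27) = (-4 - 2) - ((-40 + 1) + 35)*(-27) = -6 - (-39 + 35)*(-27) = -6 - (-4)*(-27) = -6 - 1*108 = -6 - 108 = -114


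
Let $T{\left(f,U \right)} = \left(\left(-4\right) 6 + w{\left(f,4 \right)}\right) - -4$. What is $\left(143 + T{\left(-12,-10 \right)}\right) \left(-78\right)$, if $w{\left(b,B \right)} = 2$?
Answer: $-9750$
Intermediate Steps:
$T{\left(f,U \right)} = -18$ ($T{\left(f,U \right)} = \left(\left(-4\right) 6 + 2\right) - -4 = \left(-24 + 2\right) + 4 = -22 + 4 = -18$)
$\left(143 + T{\left(-12,-10 \right)}\right) \left(-78\right) = \left(143 - 18\right) \left(-78\right) = 125 \left(-78\right) = -9750$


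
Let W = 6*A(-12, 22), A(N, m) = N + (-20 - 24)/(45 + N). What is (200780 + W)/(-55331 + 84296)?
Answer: 13380/1931 ≈ 6.9291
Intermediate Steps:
A(N, m) = N - 44/(45 + N)
W = -80 (W = 6*((-44 + (-12)² + 45*(-12))/(45 - 12)) = 6*((-44 + 144 - 540)/33) = 6*((1/33)*(-440)) = 6*(-40/3) = -80)
(200780 + W)/(-55331 + 84296) = (200780 - 80)/(-55331 + 84296) = 200700/28965 = 200700*(1/28965) = 13380/1931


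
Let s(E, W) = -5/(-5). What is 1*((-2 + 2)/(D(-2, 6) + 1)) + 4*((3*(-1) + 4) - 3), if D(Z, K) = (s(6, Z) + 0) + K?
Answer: -8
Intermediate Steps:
s(E, W) = 1 (s(E, W) = -5*(-⅕) = 1)
D(Z, K) = 1 + K (D(Z, K) = (1 + 0) + K = 1 + K)
1*((-2 + 2)/(D(-2, 6) + 1)) + 4*((3*(-1) + 4) - 3) = 1*((-2 + 2)/((1 + 6) + 1)) + 4*((3*(-1) + 4) - 3) = 1*(0/(7 + 1)) + 4*((-3 + 4) - 3) = 1*(0/8) + 4*(1 - 3) = 1*(0*(⅛)) + 4*(-2) = 1*0 - 8 = 0 - 8 = -8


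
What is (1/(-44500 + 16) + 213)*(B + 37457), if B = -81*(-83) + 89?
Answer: 419452803479/44484 ≈ 9.4293e+6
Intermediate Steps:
B = 6812 (B = 6723 + 89 = 6812)
(1/(-44500 + 16) + 213)*(B + 37457) = (1/(-44500 + 16) + 213)*(6812 + 37457) = (1/(-44484) + 213)*44269 = (-1/44484 + 213)*44269 = (9475091/44484)*44269 = 419452803479/44484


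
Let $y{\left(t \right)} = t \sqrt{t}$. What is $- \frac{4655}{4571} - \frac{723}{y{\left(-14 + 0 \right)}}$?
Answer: $- \frac{665}{653} - \frac{723 i \sqrt{14}}{196} \approx -1.0184 - 13.802 i$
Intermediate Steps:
$y{\left(t \right)} = t^{\frac{3}{2}}$
$- \frac{4655}{4571} - \frac{723}{y{\left(-14 + 0 \right)}} = - \frac{4655}{4571} - \frac{723}{\left(-14 + 0\right)^{\frac{3}{2}}} = \left(-4655\right) \frac{1}{4571} - \frac{723}{\left(-14\right)^{\frac{3}{2}}} = - \frac{665}{653} - \frac{723}{\left(-14\right) i \sqrt{14}} = - \frac{665}{653} - 723 \frac{i \sqrt{14}}{196} = - \frac{665}{653} - \frac{723 i \sqrt{14}}{196}$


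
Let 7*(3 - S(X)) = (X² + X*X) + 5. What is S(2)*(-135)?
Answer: -1080/7 ≈ -154.29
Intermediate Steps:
S(X) = 16/7 - 2*X²/7 (S(X) = 3 - ((X² + X*X) + 5)/7 = 3 - ((X² + X²) + 5)/7 = 3 - (2*X² + 5)/7 = 3 - (5 + 2*X²)/7 = 3 + (-5/7 - 2*X²/7) = 16/7 - 2*X²/7)
S(2)*(-135) = (16/7 - 2/7*2²)*(-135) = (16/7 - 2/7*4)*(-135) = (16/7 - 8/7)*(-135) = (8/7)*(-135) = -1080/7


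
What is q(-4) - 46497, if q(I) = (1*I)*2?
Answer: -46505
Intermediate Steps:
q(I) = 2*I (q(I) = I*2 = 2*I)
q(-4) - 46497 = 2*(-4) - 46497 = -8 - 46497 = -46505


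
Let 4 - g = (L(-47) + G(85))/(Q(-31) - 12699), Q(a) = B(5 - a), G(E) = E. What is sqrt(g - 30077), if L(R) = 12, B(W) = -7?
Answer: I*sqrt(4855057145346)/12706 ≈ 173.42*I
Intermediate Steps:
Q(a) = -7
g = 50921/12706 (g = 4 - (12 + 85)/(-7 - 12699) = 4 - 97/(-12706) = 4 - 97*(-1)/12706 = 4 - 1*(-97/12706) = 4 + 97/12706 = 50921/12706 ≈ 4.0076)
sqrt(g - 30077) = sqrt(50921/12706 - 30077) = sqrt(-382107441/12706) = I*sqrt(4855057145346)/12706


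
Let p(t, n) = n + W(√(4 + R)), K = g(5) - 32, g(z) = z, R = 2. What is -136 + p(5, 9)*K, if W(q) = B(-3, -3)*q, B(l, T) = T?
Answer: -379 + 81*√6 ≈ -180.59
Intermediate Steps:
K = -27 (K = 5 - 32 = -27)
W(q) = -3*q
p(t, n) = n - 3*√6 (p(t, n) = n - 3*√(4 + 2) = n - 3*√6)
-136 + p(5, 9)*K = -136 + (9 - 3*√6)*(-27) = -136 + (-243 + 81*√6) = -379 + 81*√6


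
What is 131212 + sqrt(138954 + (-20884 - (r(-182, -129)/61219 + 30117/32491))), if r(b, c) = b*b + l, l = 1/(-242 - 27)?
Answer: 131212 + 3*sqrt(3755734060546604293043897842)/535058896301 ≈ 1.3156e+5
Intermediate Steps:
l = -1/269 (l = 1/(-269) = -1/269 ≈ -0.0037175)
r(b, c) = -1/269 + b**2 (r(b, c) = b*b - 1/269 = b**2 - 1/269 = -1/269 + b**2)
131212 + sqrt(138954 + (-20884 - (r(-182, -129)/61219 + 30117/32491))) = 131212 + sqrt(138954 + (-20884 - ((-1/269 + (-182)**2)/61219 + 30117/32491))) = 131212 + sqrt(138954 + (-20884 - ((-1/269 + 33124)*(1/61219) + 30117*(1/32491)))) = 131212 + sqrt(138954 + (-20884 - ((8910355/269)*(1/61219) + 30117/32491))) = 131212 + sqrt(138954 + (-20884 - (8910355/16467911 + 30117/32491))) = 131212 + sqrt(138954 + (-20884 - 1*785470419892/535058896301)) = 131212 + sqrt(138954 + (-20884 - 785470419892/535058896301)) = 131212 + sqrt(138954 - 11174955460769976/535058896301) = 131212 + sqrt(63173618415839178/535058896301) = 131212 + 3*sqrt(3755734060546604293043897842)/535058896301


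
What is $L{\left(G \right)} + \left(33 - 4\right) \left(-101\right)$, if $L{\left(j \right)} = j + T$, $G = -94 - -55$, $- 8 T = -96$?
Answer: $-2956$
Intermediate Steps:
$T = 12$ ($T = \left(- \frac{1}{8}\right) \left(-96\right) = 12$)
$G = -39$ ($G = -94 + 55 = -39$)
$L{\left(j \right)} = 12 + j$ ($L{\left(j \right)} = j + 12 = 12 + j$)
$L{\left(G \right)} + \left(33 - 4\right) \left(-101\right) = \left(12 - 39\right) + \left(33 - 4\right) \left(-101\right) = -27 + 29 \left(-101\right) = -27 - 2929 = -2956$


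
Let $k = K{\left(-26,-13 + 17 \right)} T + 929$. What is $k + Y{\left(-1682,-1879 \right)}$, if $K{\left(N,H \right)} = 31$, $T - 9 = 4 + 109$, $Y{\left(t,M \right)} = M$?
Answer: $2832$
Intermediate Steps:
$T = 122$ ($T = 9 + \left(4 + 109\right) = 9 + 113 = 122$)
$k = 4711$ ($k = 31 \cdot 122 + 929 = 3782 + 929 = 4711$)
$k + Y{\left(-1682,-1879 \right)} = 4711 - 1879 = 2832$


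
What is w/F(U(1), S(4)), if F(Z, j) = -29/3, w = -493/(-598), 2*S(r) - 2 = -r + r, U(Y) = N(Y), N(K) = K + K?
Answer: -51/598 ≈ -0.085284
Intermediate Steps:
N(K) = 2*K
U(Y) = 2*Y
S(r) = 1 (S(r) = 1 + (-r + r)/2 = 1 + (½)*0 = 1 + 0 = 1)
w = 493/598 (w = -493*(-1/598) = 493/598 ≈ 0.82441)
F(Z, j) = -29/3 (F(Z, j) = -29*⅓ = -29/3)
w/F(U(1), S(4)) = 493/(598*(-29/3)) = (493/598)*(-3/29) = -51/598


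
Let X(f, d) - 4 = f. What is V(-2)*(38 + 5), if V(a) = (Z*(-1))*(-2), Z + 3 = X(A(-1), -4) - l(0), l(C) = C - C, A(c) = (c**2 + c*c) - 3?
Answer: 0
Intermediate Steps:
A(c) = -3 + 2*c**2 (A(c) = (c**2 + c**2) - 3 = 2*c**2 - 3 = -3 + 2*c**2)
X(f, d) = 4 + f
l(C) = 0
Z = 0 (Z = -3 + ((4 + (-3 + 2*(-1)**2)) - 1*0) = -3 + ((4 + (-3 + 2*1)) + 0) = -3 + ((4 + (-3 + 2)) + 0) = -3 + ((4 - 1) + 0) = -3 + (3 + 0) = -3 + 3 = 0)
V(a) = 0 (V(a) = (0*(-1))*(-2) = 0*(-2) = 0)
V(-2)*(38 + 5) = 0*(38 + 5) = 0*43 = 0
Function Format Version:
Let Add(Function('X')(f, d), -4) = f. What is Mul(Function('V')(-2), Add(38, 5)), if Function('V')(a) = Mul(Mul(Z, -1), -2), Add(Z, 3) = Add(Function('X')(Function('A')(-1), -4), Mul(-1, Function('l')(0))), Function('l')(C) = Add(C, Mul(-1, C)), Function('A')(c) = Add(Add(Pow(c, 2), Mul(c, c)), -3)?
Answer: 0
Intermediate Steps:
Function('A')(c) = Add(-3, Mul(2, Pow(c, 2))) (Function('A')(c) = Add(Add(Pow(c, 2), Pow(c, 2)), -3) = Add(Mul(2, Pow(c, 2)), -3) = Add(-3, Mul(2, Pow(c, 2))))
Function('X')(f, d) = Add(4, f)
Function('l')(C) = 0
Z = 0 (Z = Add(-3, Add(Add(4, Add(-3, Mul(2, Pow(-1, 2)))), Mul(-1, 0))) = Add(-3, Add(Add(4, Add(-3, Mul(2, 1))), 0)) = Add(-3, Add(Add(4, Add(-3, 2)), 0)) = Add(-3, Add(Add(4, -1), 0)) = Add(-3, Add(3, 0)) = Add(-3, 3) = 0)
Function('V')(a) = 0 (Function('V')(a) = Mul(Mul(0, -1), -2) = Mul(0, -2) = 0)
Mul(Function('V')(-2), Add(38, 5)) = Mul(0, Add(38, 5)) = Mul(0, 43) = 0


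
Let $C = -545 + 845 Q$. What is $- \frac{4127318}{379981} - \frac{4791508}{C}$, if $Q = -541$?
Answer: $- \frac{34175087036}{86956751945} \approx -0.39301$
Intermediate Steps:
$C = -457690$ ($C = -545 + 845 \left(-541\right) = -545 - 457145 = -457690$)
$- \frac{4127318}{379981} - \frac{4791508}{C} = - \frac{4127318}{379981} - \frac{4791508}{-457690} = \left(-4127318\right) \frac{1}{379981} - - \frac{2395754}{228845} = - \frac{4127318}{379981} + \frac{2395754}{228845} = - \frac{34175087036}{86956751945}$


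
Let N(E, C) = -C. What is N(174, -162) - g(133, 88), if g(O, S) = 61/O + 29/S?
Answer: 1886823/11704 ≈ 161.21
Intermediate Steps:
g(O, S) = 29/S + 61/O
N(174, -162) - g(133, 88) = -1*(-162) - (29/88 + 61/133) = 162 - (29*(1/88) + 61*(1/133)) = 162 - (29/88 + 61/133) = 162 - 1*9225/11704 = 162 - 9225/11704 = 1886823/11704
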